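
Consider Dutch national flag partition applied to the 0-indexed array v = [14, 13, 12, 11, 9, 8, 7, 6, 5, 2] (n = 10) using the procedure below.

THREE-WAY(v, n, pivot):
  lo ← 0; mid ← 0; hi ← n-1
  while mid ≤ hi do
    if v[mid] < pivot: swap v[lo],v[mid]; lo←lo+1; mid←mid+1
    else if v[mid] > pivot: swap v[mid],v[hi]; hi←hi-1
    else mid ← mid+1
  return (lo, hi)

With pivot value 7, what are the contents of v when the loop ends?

[2, 5, 6, 7, 8, 9, 11, 12, 13, 14]

pivot = 7; lo=0, mid=0, hi=9
v[mid]=14>7: swap v[0],v[9]; hi=8 → [2, 13, 12, 11, 9, 8, 7, 6, 5, 14]
v[mid]=2<7: swap v[0],v[0]; lo=1,mid=1 → [2, 13, 12, 11, 9, 8, 7, 6, 5, 14]
v[mid]=13>7: swap v[1],v[8]; hi=7 → [2, 5, 12, 11, 9, 8, 7, 6, 13, 14]
v[mid]=5<7: swap v[1],v[1]; lo=2,mid=2 → [2, 5, 12, 11, 9, 8, 7, 6, 13, 14]
v[mid]=12>7: swap v[2],v[7]; hi=6 → [2, 5, 6, 11, 9, 8, 7, 12, 13, 14]
v[mid]=6<7: swap v[2],v[2]; lo=3,mid=3 → [2, 5, 6, 11, 9, 8, 7, 12, 13, 14]
v[mid]=11>7: swap v[3],v[6]; hi=5 → [2, 5, 6, 7, 9, 8, 11, 12, 13, 14]
v[mid]=7=7: mid=4
v[mid]=9>7: swap v[4],v[5]; hi=4 → [2, 5, 6, 7, 8, 9, 11, 12, 13, 14]
v[mid]=8>7: swap v[4],v[4]; hi=3 → [2, 5, 6, 7, 8, 9, 11, 12, 13, 14]
end: lo=3, hi=3; v = [2, 5, 6, 7, 8, 9, 11, 12, 13, 14]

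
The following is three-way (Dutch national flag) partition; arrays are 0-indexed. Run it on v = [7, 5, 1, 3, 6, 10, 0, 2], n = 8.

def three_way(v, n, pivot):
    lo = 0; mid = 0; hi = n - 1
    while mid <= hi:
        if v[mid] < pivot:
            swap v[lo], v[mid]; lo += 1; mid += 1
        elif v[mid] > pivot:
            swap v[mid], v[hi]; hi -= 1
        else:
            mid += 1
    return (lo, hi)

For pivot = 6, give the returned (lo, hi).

lo=0 mid=0 hi=7
7>6: swap(0,7), hi=6 ⇒ [2, 5, 1, 3, 6, 10, 0, 7]
2<6: swap(0,0), lo=1 mid=1 ⇒ [2, 5, 1, 3, 6, 10, 0, 7]
5<6: swap(1,1), lo=2 mid=2 ⇒ [2, 5, 1, 3, 6, 10, 0, 7]
1<6: swap(2,2), lo=3 mid=3 ⇒ [2, 5, 1, 3, 6, 10, 0, 7]
3<6: swap(3,3), lo=4 mid=4 ⇒ [2, 5, 1, 3, 6, 10, 0, 7]
6=6: mid=5
10>6: swap(5,6), hi=5 ⇒ [2, 5, 1, 3, 6, 0, 10, 7]
0<6: swap(4,5), lo=5 mid=6 ⇒ [2, 5, 1, 3, 0, 6, 10, 7]
done. lo=5 hi=5; v=[2, 5, 1, 3, 0, 6, 10, 7]

(5, 5)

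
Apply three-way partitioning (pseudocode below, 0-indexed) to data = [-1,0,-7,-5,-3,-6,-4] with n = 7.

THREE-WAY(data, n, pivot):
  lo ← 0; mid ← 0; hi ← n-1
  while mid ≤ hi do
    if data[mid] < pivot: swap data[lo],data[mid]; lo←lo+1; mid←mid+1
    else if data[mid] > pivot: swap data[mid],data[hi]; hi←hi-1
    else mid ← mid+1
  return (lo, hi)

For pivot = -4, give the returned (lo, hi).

(3, 3)

lo=0 mid=0 hi=6
-1>-4: swap(0,6), hi=5 ⇒ [-4,0,-7,-5,-3,-6,-1]
-4=-4: mid=1
0>-4: swap(1,5), hi=4 ⇒ [-4,-6,-7,-5,-3,0,-1]
-6<-4: swap(0,1), lo=1 mid=2 ⇒ [-6,-4,-7,-5,-3,0,-1]
-7<-4: swap(1,2), lo=2 mid=3 ⇒ [-6,-7,-4,-5,-3,0,-1]
-5<-4: swap(2,3), lo=3 mid=4 ⇒ [-6,-7,-5,-4,-3,0,-1]
-3>-4: swap(4,4), hi=3 ⇒ [-6,-7,-5,-4,-3,0,-1]
done. lo=3 hi=3; data=[-6,-7,-5,-4,-3,0,-1]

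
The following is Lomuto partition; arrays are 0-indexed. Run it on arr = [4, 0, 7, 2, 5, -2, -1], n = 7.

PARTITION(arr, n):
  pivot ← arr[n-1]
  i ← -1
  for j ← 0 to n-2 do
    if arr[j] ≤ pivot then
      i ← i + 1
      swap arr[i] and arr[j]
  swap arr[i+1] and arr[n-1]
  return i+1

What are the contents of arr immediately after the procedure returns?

[-2, -1, 7, 2, 5, 4, 0]

pivot=-1, i=-1
j=0: 4>-1, skip
j=1: 0>-1, skip
j=2: 7>-1, skip
j=3: 2>-1, skip
j=4: 5>-1, skip
j=5: -2≤-1, i=0, swap(0,5) ⇒ [-2, 0, 7, 2, 5, 4, -1]
swap(1,6) ⇒ [-2, -1, 7, 2, 5, 4, 0]; return 1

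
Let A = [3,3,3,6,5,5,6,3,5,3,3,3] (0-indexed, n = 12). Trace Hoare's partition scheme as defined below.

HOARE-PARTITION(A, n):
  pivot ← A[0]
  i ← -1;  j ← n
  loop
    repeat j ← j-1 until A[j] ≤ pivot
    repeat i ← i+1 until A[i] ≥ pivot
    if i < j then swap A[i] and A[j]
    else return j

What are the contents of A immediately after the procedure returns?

pivot = A[0] = 3; i = -1, j = 12
j→11 (A[11]=3≤3), i→0 (A[0]=3≥3); i<j, swap → [3,3,3,6,5,5,6,3,5,3,3,3]
j→10 (A[10]=3≤3), i→1 (A[1]=3≥3); i<j, swap → [3,3,3,6,5,5,6,3,5,3,3,3]
j→9 (A[9]=3≤3), i→2 (A[2]=3≥3); i<j, swap → [3,3,3,6,5,5,6,3,5,3,3,3]
j→7 (A[7]=3≤3), i→3 (A[3]=6≥3); i<j, swap → [3,3,3,3,5,5,6,6,5,3,3,3]
j→3, i→4; i≥j, return j=3. A = [3,3,3,3,5,5,6,6,5,3,3,3]

[3,3,3,3,5,5,6,6,5,3,3,3]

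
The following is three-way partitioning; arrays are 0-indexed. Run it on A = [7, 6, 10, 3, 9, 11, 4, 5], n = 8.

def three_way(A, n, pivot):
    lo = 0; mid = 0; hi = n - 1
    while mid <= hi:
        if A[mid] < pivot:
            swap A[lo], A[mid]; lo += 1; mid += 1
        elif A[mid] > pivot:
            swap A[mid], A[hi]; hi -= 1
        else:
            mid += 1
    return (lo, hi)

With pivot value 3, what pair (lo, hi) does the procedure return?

pivot = 3; lo=0, mid=0, hi=7
A[mid]=7>3: swap A[0],A[7]; hi=6 → [5, 6, 10, 3, 9, 11, 4, 7]
A[mid]=5>3: swap A[0],A[6]; hi=5 → [4, 6, 10, 3, 9, 11, 5, 7]
A[mid]=4>3: swap A[0],A[5]; hi=4 → [11, 6, 10, 3, 9, 4, 5, 7]
A[mid]=11>3: swap A[0],A[4]; hi=3 → [9, 6, 10, 3, 11, 4, 5, 7]
A[mid]=9>3: swap A[0],A[3]; hi=2 → [3, 6, 10, 9, 11, 4, 5, 7]
A[mid]=3=3: mid=1
A[mid]=6>3: swap A[1],A[2]; hi=1 → [3, 10, 6, 9, 11, 4, 5, 7]
A[mid]=10>3: swap A[1],A[1]; hi=0 → [3, 10, 6, 9, 11, 4, 5, 7]
end: lo=0, hi=0; A = [3, 10, 6, 9, 11, 4, 5, 7]

(0, 0)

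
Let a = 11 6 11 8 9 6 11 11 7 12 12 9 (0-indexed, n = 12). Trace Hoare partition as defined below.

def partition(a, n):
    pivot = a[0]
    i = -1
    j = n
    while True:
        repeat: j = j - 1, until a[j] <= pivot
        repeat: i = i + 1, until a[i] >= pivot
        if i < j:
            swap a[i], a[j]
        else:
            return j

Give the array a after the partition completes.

pivot=11
j stops at 11 (9), i stops at 0 (11); swap ⇒ 9 6 11 8 9 6 11 11 7 12 12 11
j stops at 8 (7), i stops at 2 (11); swap ⇒ 9 6 7 8 9 6 11 11 11 12 12 11
j stops at 7 (11), i stops at 6 (11); swap ⇒ 9 6 7 8 9 6 11 11 11 12 12 11
j stops at 6, i stops at 7; i≥j ⇒ return 6. a=9 6 7 8 9 6 11 11 11 12 12 11

9 6 7 8 9 6 11 11 11 12 12 11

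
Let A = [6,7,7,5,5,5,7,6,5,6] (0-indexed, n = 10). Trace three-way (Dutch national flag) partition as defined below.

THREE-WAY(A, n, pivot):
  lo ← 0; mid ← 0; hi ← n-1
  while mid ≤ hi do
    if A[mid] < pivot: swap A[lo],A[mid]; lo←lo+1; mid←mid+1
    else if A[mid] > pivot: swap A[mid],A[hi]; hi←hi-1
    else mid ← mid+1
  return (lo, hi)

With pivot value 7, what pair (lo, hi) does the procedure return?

(7, 9)

lo=0 mid=0 hi=9
6<7: swap(0,0), lo=1 mid=1 ⇒ [6,7,7,5,5,5,7,6,5,6]
7=7: mid=2
7=7: mid=3
5<7: swap(1,3), lo=2 mid=4 ⇒ [6,5,7,7,5,5,7,6,5,6]
5<7: swap(2,4), lo=3 mid=5 ⇒ [6,5,5,7,7,5,7,6,5,6]
5<7: swap(3,5), lo=4 mid=6 ⇒ [6,5,5,5,7,7,7,6,5,6]
7=7: mid=7
6<7: swap(4,7), lo=5 mid=8 ⇒ [6,5,5,5,6,7,7,7,5,6]
5<7: swap(5,8), lo=6 mid=9 ⇒ [6,5,5,5,6,5,7,7,7,6]
6<7: swap(6,9), lo=7 mid=10 ⇒ [6,5,5,5,6,5,6,7,7,7]
done. lo=7 hi=9; A=[6,5,5,5,6,5,6,7,7,7]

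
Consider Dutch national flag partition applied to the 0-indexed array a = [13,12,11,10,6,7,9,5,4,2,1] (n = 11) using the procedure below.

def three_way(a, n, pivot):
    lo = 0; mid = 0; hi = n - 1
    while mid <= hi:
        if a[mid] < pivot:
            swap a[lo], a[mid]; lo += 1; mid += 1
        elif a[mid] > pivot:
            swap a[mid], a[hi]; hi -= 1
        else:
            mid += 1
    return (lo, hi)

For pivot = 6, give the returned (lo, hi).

(4, 4)

pivot = 6; lo=0, mid=0, hi=10
a[mid]=13>6: swap a[0],a[10]; hi=9 → [1,12,11,10,6,7,9,5,4,2,13]
a[mid]=1<6: swap a[0],a[0]; lo=1,mid=1 → [1,12,11,10,6,7,9,5,4,2,13]
a[mid]=12>6: swap a[1],a[9]; hi=8 → [1,2,11,10,6,7,9,5,4,12,13]
a[mid]=2<6: swap a[1],a[1]; lo=2,mid=2 → [1,2,11,10,6,7,9,5,4,12,13]
a[mid]=11>6: swap a[2],a[8]; hi=7 → [1,2,4,10,6,7,9,5,11,12,13]
a[mid]=4<6: swap a[2],a[2]; lo=3,mid=3 → [1,2,4,10,6,7,9,5,11,12,13]
a[mid]=10>6: swap a[3],a[7]; hi=6 → [1,2,4,5,6,7,9,10,11,12,13]
a[mid]=5<6: swap a[3],a[3]; lo=4,mid=4 → [1,2,4,5,6,7,9,10,11,12,13]
a[mid]=6=6: mid=5
a[mid]=7>6: swap a[5],a[6]; hi=5 → [1,2,4,5,6,9,7,10,11,12,13]
a[mid]=9>6: swap a[5],a[5]; hi=4 → [1,2,4,5,6,9,7,10,11,12,13]
end: lo=4, hi=4; a = [1,2,4,5,6,9,7,10,11,12,13]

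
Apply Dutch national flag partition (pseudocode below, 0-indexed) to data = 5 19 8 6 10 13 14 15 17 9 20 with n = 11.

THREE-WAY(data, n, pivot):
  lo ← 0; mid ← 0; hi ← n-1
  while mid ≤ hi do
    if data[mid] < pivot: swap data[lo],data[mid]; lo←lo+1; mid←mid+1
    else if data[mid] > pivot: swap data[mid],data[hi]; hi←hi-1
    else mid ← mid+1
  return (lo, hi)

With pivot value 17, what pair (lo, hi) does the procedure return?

pivot = 17; lo=0, mid=0, hi=10
data[mid]=5<17: swap data[0],data[0]; lo=1,mid=1 → 5 19 8 6 10 13 14 15 17 9 20
data[mid]=19>17: swap data[1],data[10]; hi=9 → 5 20 8 6 10 13 14 15 17 9 19
data[mid]=20>17: swap data[1],data[9]; hi=8 → 5 9 8 6 10 13 14 15 17 20 19
data[mid]=9<17: swap data[1],data[1]; lo=2,mid=2 → 5 9 8 6 10 13 14 15 17 20 19
data[mid]=8<17: swap data[2],data[2]; lo=3,mid=3 → 5 9 8 6 10 13 14 15 17 20 19
data[mid]=6<17: swap data[3],data[3]; lo=4,mid=4 → 5 9 8 6 10 13 14 15 17 20 19
data[mid]=10<17: swap data[4],data[4]; lo=5,mid=5 → 5 9 8 6 10 13 14 15 17 20 19
data[mid]=13<17: swap data[5],data[5]; lo=6,mid=6 → 5 9 8 6 10 13 14 15 17 20 19
data[mid]=14<17: swap data[6],data[6]; lo=7,mid=7 → 5 9 8 6 10 13 14 15 17 20 19
data[mid]=15<17: swap data[7],data[7]; lo=8,mid=8 → 5 9 8 6 10 13 14 15 17 20 19
data[mid]=17=17: mid=9
end: lo=8, hi=8; data = 5 9 8 6 10 13 14 15 17 20 19

(8, 8)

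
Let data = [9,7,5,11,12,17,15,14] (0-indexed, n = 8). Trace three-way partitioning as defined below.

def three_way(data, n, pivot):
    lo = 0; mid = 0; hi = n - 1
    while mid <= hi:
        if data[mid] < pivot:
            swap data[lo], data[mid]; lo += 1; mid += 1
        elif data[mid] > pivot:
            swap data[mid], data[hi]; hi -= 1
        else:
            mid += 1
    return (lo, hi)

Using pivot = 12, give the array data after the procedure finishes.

[9,7,5,11,12,15,14,17]

lo=0 mid=0 hi=7
9<12: swap(0,0), lo=1 mid=1 ⇒ [9,7,5,11,12,17,15,14]
7<12: swap(1,1), lo=2 mid=2 ⇒ [9,7,5,11,12,17,15,14]
5<12: swap(2,2), lo=3 mid=3 ⇒ [9,7,5,11,12,17,15,14]
11<12: swap(3,3), lo=4 mid=4 ⇒ [9,7,5,11,12,17,15,14]
12=12: mid=5
17>12: swap(5,7), hi=6 ⇒ [9,7,5,11,12,14,15,17]
14>12: swap(5,6), hi=5 ⇒ [9,7,5,11,12,15,14,17]
15>12: swap(5,5), hi=4 ⇒ [9,7,5,11,12,15,14,17]
done. lo=4 hi=4; data=[9,7,5,11,12,15,14,17]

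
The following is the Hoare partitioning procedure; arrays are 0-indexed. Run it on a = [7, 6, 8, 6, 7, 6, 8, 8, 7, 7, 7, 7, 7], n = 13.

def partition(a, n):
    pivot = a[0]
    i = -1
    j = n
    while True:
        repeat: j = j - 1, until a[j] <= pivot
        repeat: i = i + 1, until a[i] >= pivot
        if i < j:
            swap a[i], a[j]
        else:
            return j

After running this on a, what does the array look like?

[7, 6, 7, 6, 7, 6, 7, 7, 8, 8, 7, 8, 7]

pivot=7
j stops at 12 (7), i stops at 0 (7); swap ⇒ [7, 6, 8, 6, 7, 6, 8, 8, 7, 7, 7, 7, 7]
j stops at 11 (7), i stops at 2 (8); swap ⇒ [7, 6, 7, 6, 7, 6, 8, 8, 7, 7, 7, 8, 7]
j stops at 10 (7), i stops at 4 (7); swap ⇒ [7, 6, 7, 6, 7, 6, 8, 8, 7, 7, 7, 8, 7]
j stops at 9 (7), i stops at 6 (8); swap ⇒ [7, 6, 7, 6, 7, 6, 7, 8, 7, 8, 7, 8, 7]
j stops at 8 (7), i stops at 7 (8); swap ⇒ [7, 6, 7, 6, 7, 6, 7, 7, 8, 8, 7, 8, 7]
j stops at 7, i stops at 8; i≥j ⇒ return 7. a=[7, 6, 7, 6, 7, 6, 7, 7, 8, 8, 7, 8, 7]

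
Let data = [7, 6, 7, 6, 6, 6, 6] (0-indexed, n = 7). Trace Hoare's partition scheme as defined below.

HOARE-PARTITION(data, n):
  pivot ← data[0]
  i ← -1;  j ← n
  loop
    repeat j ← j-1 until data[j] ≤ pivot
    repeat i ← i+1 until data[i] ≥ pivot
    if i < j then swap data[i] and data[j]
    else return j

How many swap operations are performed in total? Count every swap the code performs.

pivot = data[0] = 7; i = -1, j = 7
j→6 (data[6]=6≤7), i→0 (data[0]=7≥7); i<j, swap → [6, 6, 7, 6, 6, 6, 7]
j→5 (data[5]=6≤7), i→2 (data[2]=7≥7); i<j, swap → [6, 6, 6, 6, 6, 7, 7]
j→4, i→5; i≥j, return j=4. data = [6, 6, 6, 6, 6, 7, 7]

2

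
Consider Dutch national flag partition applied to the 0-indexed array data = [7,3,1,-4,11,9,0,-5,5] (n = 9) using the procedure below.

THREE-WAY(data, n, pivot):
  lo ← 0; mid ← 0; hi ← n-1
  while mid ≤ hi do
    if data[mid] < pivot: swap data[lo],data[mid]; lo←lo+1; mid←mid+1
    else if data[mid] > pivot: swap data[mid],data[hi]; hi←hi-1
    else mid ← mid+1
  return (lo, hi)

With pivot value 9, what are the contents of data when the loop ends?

[7,3,1,-4,5,0,-5,9,11]

pivot = 9; lo=0, mid=0, hi=8
data[mid]=7<9: swap data[0],data[0]; lo=1,mid=1 → [7,3,1,-4,11,9,0,-5,5]
data[mid]=3<9: swap data[1],data[1]; lo=2,mid=2 → [7,3,1,-4,11,9,0,-5,5]
data[mid]=1<9: swap data[2],data[2]; lo=3,mid=3 → [7,3,1,-4,11,9,0,-5,5]
data[mid]=-4<9: swap data[3],data[3]; lo=4,mid=4 → [7,3,1,-4,11,9,0,-5,5]
data[mid]=11>9: swap data[4],data[8]; hi=7 → [7,3,1,-4,5,9,0,-5,11]
data[mid]=5<9: swap data[4],data[4]; lo=5,mid=5 → [7,3,1,-4,5,9,0,-5,11]
data[mid]=9=9: mid=6
data[mid]=0<9: swap data[5],data[6]; lo=6,mid=7 → [7,3,1,-4,5,0,9,-5,11]
data[mid]=-5<9: swap data[6],data[7]; lo=7,mid=8 → [7,3,1,-4,5,0,-5,9,11]
end: lo=7, hi=7; data = [7,3,1,-4,5,0,-5,9,11]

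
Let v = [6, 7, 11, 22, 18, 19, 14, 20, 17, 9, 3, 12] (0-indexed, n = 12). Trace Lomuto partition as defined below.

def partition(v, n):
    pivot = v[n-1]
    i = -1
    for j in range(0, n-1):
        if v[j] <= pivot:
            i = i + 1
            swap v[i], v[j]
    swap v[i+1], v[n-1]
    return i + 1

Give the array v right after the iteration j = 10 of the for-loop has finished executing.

pivot=12, i=-1
j=0: 6≤12, i=0, swap(0,0) ⇒ [6, 7, 11, 22, 18, 19, 14, 20, 17, 9, 3, 12]
j=1: 7≤12, i=1, swap(1,1) ⇒ [6, 7, 11, 22, 18, 19, 14, 20, 17, 9, 3, 12]
j=2: 11≤12, i=2, swap(2,2) ⇒ [6, 7, 11, 22, 18, 19, 14, 20, 17, 9, 3, 12]
j=3: 22>12, skip
j=4: 18>12, skip
j=5: 19>12, skip
j=6: 14>12, skip
j=7: 20>12, skip
j=8: 17>12, skip
j=9: 9≤12, i=3, swap(3,9) ⇒ [6, 7, 11, 9, 18, 19, 14, 20, 17, 22, 3, 12]
j=10: 3≤12, i=4, swap(4,10) ⇒ [6, 7, 11, 9, 3, 19, 14, 20, 17, 22, 18, 12]
(after j=10) v = [6, 7, 11, 9, 3, 19, 14, 20, 17, 22, 18, 12]

[6, 7, 11, 9, 3, 19, 14, 20, 17, 22, 18, 12]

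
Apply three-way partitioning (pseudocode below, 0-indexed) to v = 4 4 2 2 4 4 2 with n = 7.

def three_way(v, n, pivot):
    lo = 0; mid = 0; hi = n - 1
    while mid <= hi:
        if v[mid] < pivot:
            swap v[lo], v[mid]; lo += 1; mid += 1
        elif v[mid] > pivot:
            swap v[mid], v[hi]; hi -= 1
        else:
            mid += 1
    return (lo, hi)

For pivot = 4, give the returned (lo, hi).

pivot = 4; lo=0, mid=0, hi=6
v[mid]=4=4: mid=1
v[mid]=4=4: mid=2
v[mid]=2<4: swap v[0],v[2]; lo=1,mid=3 → 2 4 4 2 4 4 2
v[mid]=2<4: swap v[1],v[3]; lo=2,mid=4 → 2 2 4 4 4 4 2
v[mid]=4=4: mid=5
v[mid]=4=4: mid=6
v[mid]=2<4: swap v[2],v[6]; lo=3,mid=7 → 2 2 2 4 4 4 4
end: lo=3, hi=6; v = 2 2 2 4 4 4 4

(3, 6)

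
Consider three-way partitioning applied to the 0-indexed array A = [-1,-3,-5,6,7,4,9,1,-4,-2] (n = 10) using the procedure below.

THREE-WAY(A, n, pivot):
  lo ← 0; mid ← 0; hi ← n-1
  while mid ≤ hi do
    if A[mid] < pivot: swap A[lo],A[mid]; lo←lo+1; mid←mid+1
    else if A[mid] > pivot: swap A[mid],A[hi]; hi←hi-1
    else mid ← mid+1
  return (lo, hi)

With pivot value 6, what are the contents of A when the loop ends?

[-1,-3,-5,-2,4,-4,1,6,9,7]

pivot = 6; lo=0, mid=0, hi=9
A[mid]=-1<6: swap A[0],A[0]; lo=1,mid=1 → [-1,-3,-5,6,7,4,9,1,-4,-2]
A[mid]=-3<6: swap A[1],A[1]; lo=2,mid=2 → [-1,-3,-5,6,7,4,9,1,-4,-2]
A[mid]=-5<6: swap A[2],A[2]; lo=3,mid=3 → [-1,-3,-5,6,7,4,9,1,-4,-2]
A[mid]=6=6: mid=4
A[mid]=7>6: swap A[4],A[9]; hi=8 → [-1,-3,-5,6,-2,4,9,1,-4,7]
A[mid]=-2<6: swap A[3],A[4]; lo=4,mid=5 → [-1,-3,-5,-2,6,4,9,1,-4,7]
A[mid]=4<6: swap A[4],A[5]; lo=5,mid=6 → [-1,-3,-5,-2,4,6,9,1,-4,7]
A[mid]=9>6: swap A[6],A[8]; hi=7 → [-1,-3,-5,-2,4,6,-4,1,9,7]
A[mid]=-4<6: swap A[5],A[6]; lo=6,mid=7 → [-1,-3,-5,-2,4,-4,6,1,9,7]
A[mid]=1<6: swap A[6],A[7]; lo=7,mid=8 → [-1,-3,-5,-2,4,-4,1,6,9,7]
end: lo=7, hi=7; A = [-1,-3,-5,-2,4,-4,1,6,9,7]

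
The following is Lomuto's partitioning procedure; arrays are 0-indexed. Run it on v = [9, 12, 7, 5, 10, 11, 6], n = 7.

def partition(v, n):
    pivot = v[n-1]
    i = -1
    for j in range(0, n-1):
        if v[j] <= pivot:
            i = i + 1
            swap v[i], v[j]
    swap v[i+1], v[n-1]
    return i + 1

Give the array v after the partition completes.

pivot = v[6] = 6; i = -1
j=0: v[0]=9 > 6 → no swap
j=1: v[1]=12 > 6 → no swap
j=2: v[2]=7 > 6 → no swap
j=3: v[3]=5 ≤ 6 → i=0, swap v[0],v[3] → [5, 12, 7, 9, 10, 11, 6]
j=4: v[4]=10 > 6 → no swap
j=5: v[5]=11 > 6 → no swap
final swap v[1],v[6] → [5, 6, 7, 9, 10, 11, 12]; return 1

[5, 6, 7, 9, 10, 11, 12]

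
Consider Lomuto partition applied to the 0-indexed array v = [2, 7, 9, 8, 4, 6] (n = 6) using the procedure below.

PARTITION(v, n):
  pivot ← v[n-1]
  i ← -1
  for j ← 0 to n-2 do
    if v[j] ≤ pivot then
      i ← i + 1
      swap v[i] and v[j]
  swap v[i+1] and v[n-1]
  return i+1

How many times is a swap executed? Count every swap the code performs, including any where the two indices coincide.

3

pivot = v[5] = 6; i = -1
j=0: v[0]=2 ≤ 6 → i=0, swap v[0],v[0] (no change) → [2, 7, 9, 8, 4, 6]
j=1: v[1]=7 > 6 → no swap
j=2: v[2]=9 > 6 → no swap
j=3: v[3]=8 > 6 → no swap
j=4: v[4]=4 ≤ 6 → i=1, swap v[1],v[4] → [2, 4, 9, 8, 7, 6]
final swap v[2],v[5] → [2, 4, 6, 8, 7, 9]; return 2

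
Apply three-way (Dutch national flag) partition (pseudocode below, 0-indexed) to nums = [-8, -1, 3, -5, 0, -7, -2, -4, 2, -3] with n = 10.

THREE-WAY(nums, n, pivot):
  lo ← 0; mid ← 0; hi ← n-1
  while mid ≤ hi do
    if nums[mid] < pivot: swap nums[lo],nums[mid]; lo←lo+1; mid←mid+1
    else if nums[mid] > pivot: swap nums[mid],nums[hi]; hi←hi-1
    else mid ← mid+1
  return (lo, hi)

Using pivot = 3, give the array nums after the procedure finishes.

[-8, -1, -5, 0, -7, -2, -4, 2, -3, 3]

pivot = 3; lo=0, mid=0, hi=9
nums[mid]=-8<3: swap nums[0],nums[0]; lo=1,mid=1 → [-8, -1, 3, -5, 0, -7, -2, -4, 2, -3]
nums[mid]=-1<3: swap nums[1],nums[1]; lo=2,mid=2 → [-8, -1, 3, -5, 0, -7, -2, -4, 2, -3]
nums[mid]=3=3: mid=3
nums[mid]=-5<3: swap nums[2],nums[3]; lo=3,mid=4 → [-8, -1, -5, 3, 0, -7, -2, -4, 2, -3]
nums[mid]=0<3: swap nums[3],nums[4]; lo=4,mid=5 → [-8, -1, -5, 0, 3, -7, -2, -4, 2, -3]
nums[mid]=-7<3: swap nums[4],nums[5]; lo=5,mid=6 → [-8, -1, -5, 0, -7, 3, -2, -4, 2, -3]
nums[mid]=-2<3: swap nums[5],nums[6]; lo=6,mid=7 → [-8, -1, -5, 0, -7, -2, 3, -4, 2, -3]
nums[mid]=-4<3: swap nums[6],nums[7]; lo=7,mid=8 → [-8, -1, -5, 0, -7, -2, -4, 3, 2, -3]
nums[mid]=2<3: swap nums[7],nums[8]; lo=8,mid=9 → [-8, -1, -5, 0, -7, -2, -4, 2, 3, -3]
nums[mid]=-3<3: swap nums[8],nums[9]; lo=9,mid=10 → [-8, -1, -5, 0, -7, -2, -4, 2, -3, 3]
end: lo=9, hi=9; nums = [-8, -1, -5, 0, -7, -2, -4, 2, -3, 3]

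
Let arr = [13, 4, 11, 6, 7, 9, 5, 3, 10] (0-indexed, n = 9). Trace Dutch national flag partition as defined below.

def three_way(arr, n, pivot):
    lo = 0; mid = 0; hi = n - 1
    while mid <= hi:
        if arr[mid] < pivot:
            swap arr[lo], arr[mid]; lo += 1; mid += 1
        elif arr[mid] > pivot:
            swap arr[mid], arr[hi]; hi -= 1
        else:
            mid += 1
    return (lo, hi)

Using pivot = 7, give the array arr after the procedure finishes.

lo=0 mid=0 hi=8
13>7: swap(0,8), hi=7 ⇒ [10, 4, 11, 6, 7, 9, 5, 3, 13]
10>7: swap(0,7), hi=6 ⇒ [3, 4, 11, 6, 7, 9, 5, 10, 13]
3<7: swap(0,0), lo=1 mid=1 ⇒ [3, 4, 11, 6, 7, 9, 5, 10, 13]
4<7: swap(1,1), lo=2 mid=2 ⇒ [3, 4, 11, 6, 7, 9, 5, 10, 13]
11>7: swap(2,6), hi=5 ⇒ [3, 4, 5, 6, 7, 9, 11, 10, 13]
5<7: swap(2,2), lo=3 mid=3 ⇒ [3, 4, 5, 6, 7, 9, 11, 10, 13]
6<7: swap(3,3), lo=4 mid=4 ⇒ [3, 4, 5, 6, 7, 9, 11, 10, 13]
7=7: mid=5
9>7: swap(5,5), hi=4 ⇒ [3, 4, 5, 6, 7, 9, 11, 10, 13]
done. lo=4 hi=4; arr=[3, 4, 5, 6, 7, 9, 11, 10, 13]

[3, 4, 5, 6, 7, 9, 11, 10, 13]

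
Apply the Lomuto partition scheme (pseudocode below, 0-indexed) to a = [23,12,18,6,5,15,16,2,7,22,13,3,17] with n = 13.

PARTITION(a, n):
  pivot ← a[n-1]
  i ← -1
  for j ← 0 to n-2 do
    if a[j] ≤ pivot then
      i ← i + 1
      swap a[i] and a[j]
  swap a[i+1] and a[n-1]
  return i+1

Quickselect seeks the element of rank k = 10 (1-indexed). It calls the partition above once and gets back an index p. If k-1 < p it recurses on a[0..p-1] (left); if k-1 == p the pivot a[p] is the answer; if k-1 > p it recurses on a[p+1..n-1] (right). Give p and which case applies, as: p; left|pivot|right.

9; pivot

pivot = a[12] = 17; i = -1
j=0: a[0]=23 > 17 → no swap
j=1: a[1]=12 ≤ 17 → i=0, swap a[0],a[1] → [12,23,18,6,5,15,16,2,7,22,13,3,17]
j=2: a[2]=18 > 17 → no swap
j=3: a[3]=6 ≤ 17 → i=1, swap a[1],a[3] → [12,6,18,23,5,15,16,2,7,22,13,3,17]
j=4: a[4]=5 ≤ 17 → i=2, swap a[2],a[4] → [12,6,5,23,18,15,16,2,7,22,13,3,17]
j=5: a[5]=15 ≤ 17 → i=3, swap a[3],a[5] → [12,6,5,15,18,23,16,2,7,22,13,3,17]
j=6: a[6]=16 ≤ 17 → i=4, swap a[4],a[6] → [12,6,5,15,16,23,18,2,7,22,13,3,17]
j=7: a[7]=2 ≤ 17 → i=5, swap a[5],a[7] → [12,6,5,15,16,2,18,23,7,22,13,3,17]
j=8: a[8]=7 ≤ 17 → i=6, swap a[6],a[8] → [12,6,5,15,16,2,7,23,18,22,13,3,17]
j=9: a[9]=22 > 17 → no swap
j=10: a[10]=13 ≤ 17 → i=7, swap a[7],a[10] → [12,6,5,15,16,2,7,13,18,22,23,3,17]
j=11: a[11]=3 ≤ 17 → i=8, swap a[8],a[11] → [12,6,5,15,16,2,7,13,3,22,23,18,17]
final swap a[9],a[12] → [12,6,5,15,16,2,7,13,3,17,23,18,22]; return 9
p = 9; k-1 = 9 == 9 ⇒ pivot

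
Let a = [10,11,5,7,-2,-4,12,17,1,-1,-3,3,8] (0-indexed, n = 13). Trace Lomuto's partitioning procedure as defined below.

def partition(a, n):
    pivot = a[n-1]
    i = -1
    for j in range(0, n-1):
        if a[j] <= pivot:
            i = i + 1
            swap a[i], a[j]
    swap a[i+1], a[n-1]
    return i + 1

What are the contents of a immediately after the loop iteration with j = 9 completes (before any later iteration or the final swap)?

pivot = a[12] = 8; i = -1
j=0: a[0]=10 > 8 → no swap
j=1: a[1]=11 > 8 → no swap
j=2: a[2]=5 ≤ 8 → i=0, swap a[0],a[2] → [5,11,10,7,-2,-4,12,17,1,-1,-3,3,8]
j=3: a[3]=7 ≤ 8 → i=1, swap a[1],a[3] → [5,7,10,11,-2,-4,12,17,1,-1,-3,3,8]
j=4: a[4]=-2 ≤ 8 → i=2, swap a[2],a[4] → [5,7,-2,11,10,-4,12,17,1,-1,-3,3,8]
j=5: a[5]=-4 ≤ 8 → i=3, swap a[3],a[5] → [5,7,-2,-4,10,11,12,17,1,-1,-3,3,8]
j=6: a[6]=12 > 8 → no swap
j=7: a[7]=17 > 8 → no swap
j=8: a[8]=1 ≤ 8 → i=4, swap a[4],a[8] → [5,7,-2,-4,1,11,12,17,10,-1,-3,3,8]
j=9: a[9]=-1 ≤ 8 → i=5, swap a[5],a[9] → [5,7,-2,-4,1,-1,12,17,10,11,-3,3,8]
(after j=9) a = [5,7,-2,-4,1,-1,12,17,10,11,-3,3,8]

[5,7,-2,-4,1,-1,12,17,10,11,-3,3,8]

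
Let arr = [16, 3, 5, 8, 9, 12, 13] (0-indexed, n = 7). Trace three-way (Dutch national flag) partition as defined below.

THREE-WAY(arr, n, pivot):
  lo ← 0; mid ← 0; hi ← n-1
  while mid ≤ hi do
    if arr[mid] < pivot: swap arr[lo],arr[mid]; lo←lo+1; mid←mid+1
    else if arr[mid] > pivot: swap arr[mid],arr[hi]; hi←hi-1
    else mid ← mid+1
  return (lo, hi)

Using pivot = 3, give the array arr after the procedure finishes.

[3, 5, 8, 9, 12, 13, 16]

pivot = 3; lo=0, mid=0, hi=6
arr[mid]=16>3: swap arr[0],arr[6]; hi=5 → [13, 3, 5, 8, 9, 12, 16]
arr[mid]=13>3: swap arr[0],arr[5]; hi=4 → [12, 3, 5, 8, 9, 13, 16]
arr[mid]=12>3: swap arr[0],arr[4]; hi=3 → [9, 3, 5, 8, 12, 13, 16]
arr[mid]=9>3: swap arr[0],arr[3]; hi=2 → [8, 3, 5, 9, 12, 13, 16]
arr[mid]=8>3: swap arr[0],arr[2]; hi=1 → [5, 3, 8, 9, 12, 13, 16]
arr[mid]=5>3: swap arr[0],arr[1]; hi=0 → [3, 5, 8, 9, 12, 13, 16]
arr[mid]=3=3: mid=1
end: lo=0, hi=0; arr = [3, 5, 8, 9, 12, 13, 16]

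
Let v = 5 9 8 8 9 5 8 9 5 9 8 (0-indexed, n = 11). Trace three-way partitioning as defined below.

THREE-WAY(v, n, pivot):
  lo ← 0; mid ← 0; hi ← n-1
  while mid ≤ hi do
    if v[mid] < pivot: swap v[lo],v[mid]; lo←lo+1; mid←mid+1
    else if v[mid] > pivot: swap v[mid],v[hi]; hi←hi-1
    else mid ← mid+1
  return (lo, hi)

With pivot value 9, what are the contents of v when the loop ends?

5 8 8 5 8 5 8 9 9 9 9

lo=0 mid=0 hi=10
5<9: swap(0,0), lo=1 mid=1 ⇒ 5 9 8 8 9 5 8 9 5 9 8
9=9: mid=2
8<9: swap(1,2), lo=2 mid=3 ⇒ 5 8 9 8 9 5 8 9 5 9 8
8<9: swap(2,3), lo=3 mid=4 ⇒ 5 8 8 9 9 5 8 9 5 9 8
9=9: mid=5
5<9: swap(3,5), lo=4 mid=6 ⇒ 5 8 8 5 9 9 8 9 5 9 8
8<9: swap(4,6), lo=5 mid=7 ⇒ 5 8 8 5 8 9 9 9 5 9 8
9=9: mid=8
5<9: swap(5,8), lo=6 mid=9 ⇒ 5 8 8 5 8 5 9 9 9 9 8
9=9: mid=10
8<9: swap(6,10), lo=7 mid=11 ⇒ 5 8 8 5 8 5 8 9 9 9 9
done. lo=7 hi=10; v=5 8 8 5 8 5 8 9 9 9 9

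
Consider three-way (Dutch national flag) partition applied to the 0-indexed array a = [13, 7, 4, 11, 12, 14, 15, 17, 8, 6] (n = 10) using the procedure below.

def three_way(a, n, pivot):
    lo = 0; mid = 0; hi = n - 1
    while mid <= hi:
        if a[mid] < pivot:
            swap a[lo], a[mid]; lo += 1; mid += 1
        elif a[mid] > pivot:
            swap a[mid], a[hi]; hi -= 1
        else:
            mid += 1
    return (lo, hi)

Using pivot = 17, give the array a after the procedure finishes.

[13, 7, 4, 11, 12, 14, 15, 8, 6, 17]

lo=0 mid=0 hi=9
13<17: swap(0,0), lo=1 mid=1 ⇒ [13, 7, 4, 11, 12, 14, 15, 17, 8, 6]
7<17: swap(1,1), lo=2 mid=2 ⇒ [13, 7, 4, 11, 12, 14, 15, 17, 8, 6]
4<17: swap(2,2), lo=3 mid=3 ⇒ [13, 7, 4, 11, 12, 14, 15, 17, 8, 6]
11<17: swap(3,3), lo=4 mid=4 ⇒ [13, 7, 4, 11, 12, 14, 15, 17, 8, 6]
12<17: swap(4,4), lo=5 mid=5 ⇒ [13, 7, 4, 11, 12, 14, 15, 17, 8, 6]
14<17: swap(5,5), lo=6 mid=6 ⇒ [13, 7, 4, 11, 12, 14, 15, 17, 8, 6]
15<17: swap(6,6), lo=7 mid=7 ⇒ [13, 7, 4, 11, 12, 14, 15, 17, 8, 6]
17=17: mid=8
8<17: swap(7,8), lo=8 mid=9 ⇒ [13, 7, 4, 11, 12, 14, 15, 8, 17, 6]
6<17: swap(8,9), lo=9 mid=10 ⇒ [13, 7, 4, 11, 12, 14, 15, 8, 6, 17]
done. lo=9 hi=9; a=[13, 7, 4, 11, 12, 14, 15, 8, 6, 17]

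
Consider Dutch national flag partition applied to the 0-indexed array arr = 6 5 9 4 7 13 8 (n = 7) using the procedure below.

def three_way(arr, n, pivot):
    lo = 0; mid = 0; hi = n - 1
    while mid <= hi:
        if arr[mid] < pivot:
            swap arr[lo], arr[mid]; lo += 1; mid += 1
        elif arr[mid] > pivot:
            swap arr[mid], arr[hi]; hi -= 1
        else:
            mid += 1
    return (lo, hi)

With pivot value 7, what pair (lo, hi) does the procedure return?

pivot = 7; lo=0, mid=0, hi=6
arr[mid]=6<7: swap arr[0],arr[0]; lo=1,mid=1 → 6 5 9 4 7 13 8
arr[mid]=5<7: swap arr[1],arr[1]; lo=2,mid=2 → 6 5 9 4 7 13 8
arr[mid]=9>7: swap arr[2],arr[6]; hi=5 → 6 5 8 4 7 13 9
arr[mid]=8>7: swap arr[2],arr[5]; hi=4 → 6 5 13 4 7 8 9
arr[mid]=13>7: swap arr[2],arr[4]; hi=3 → 6 5 7 4 13 8 9
arr[mid]=7=7: mid=3
arr[mid]=4<7: swap arr[2],arr[3]; lo=3,mid=4 → 6 5 4 7 13 8 9
end: lo=3, hi=3; arr = 6 5 4 7 13 8 9

(3, 3)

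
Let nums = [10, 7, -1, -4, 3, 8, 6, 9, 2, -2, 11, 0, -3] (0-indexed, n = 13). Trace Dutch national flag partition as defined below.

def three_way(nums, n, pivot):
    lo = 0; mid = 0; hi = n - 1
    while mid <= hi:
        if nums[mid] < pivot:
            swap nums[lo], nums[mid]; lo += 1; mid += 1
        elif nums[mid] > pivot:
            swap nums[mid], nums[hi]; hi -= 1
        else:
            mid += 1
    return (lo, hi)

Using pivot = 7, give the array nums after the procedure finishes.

[-3, -1, -4, 3, 0, 6, -2, 2, 7, 11, 9, 8, 10]

pivot = 7; lo=0, mid=0, hi=12
nums[mid]=10>7: swap nums[0],nums[12]; hi=11 → [-3, 7, -1, -4, 3, 8, 6, 9, 2, -2, 11, 0, 10]
nums[mid]=-3<7: swap nums[0],nums[0]; lo=1,mid=1 → [-3, 7, -1, -4, 3, 8, 6, 9, 2, -2, 11, 0, 10]
nums[mid]=7=7: mid=2
nums[mid]=-1<7: swap nums[1],nums[2]; lo=2,mid=3 → [-3, -1, 7, -4, 3, 8, 6, 9, 2, -2, 11, 0, 10]
nums[mid]=-4<7: swap nums[2],nums[3]; lo=3,mid=4 → [-3, -1, -4, 7, 3, 8, 6, 9, 2, -2, 11, 0, 10]
nums[mid]=3<7: swap nums[3],nums[4]; lo=4,mid=5 → [-3, -1, -4, 3, 7, 8, 6, 9, 2, -2, 11, 0, 10]
nums[mid]=8>7: swap nums[5],nums[11]; hi=10 → [-3, -1, -4, 3, 7, 0, 6, 9, 2, -2, 11, 8, 10]
nums[mid]=0<7: swap nums[4],nums[5]; lo=5,mid=6 → [-3, -1, -4, 3, 0, 7, 6, 9, 2, -2, 11, 8, 10]
nums[mid]=6<7: swap nums[5],nums[6]; lo=6,mid=7 → [-3, -1, -4, 3, 0, 6, 7, 9, 2, -2, 11, 8, 10]
nums[mid]=9>7: swap nums[7],nums[10]; hi=9 → [-3, -1, -4, 3, 0, 6, 7, 11, 2, -2, 9, 8, 10]
nums[mid]=11>7: swap nums[7],nums[9]; hi=8 → [-3, -1, -4, 3, 0, 6, 7, -2, 2, 11, 9, 8, 10]
nums[mid]=-2<7: swap nums[6],nums[7]; lo=7,mid=8 → [-3, -1, -4, 3, 0, 6, -2, 7, 2, 11, 9, 8, 10]
nums[mid]=2<7: swap nums[7],nums[8]; lo=8,mid=9 → [-3, -1, -4, 3, 0, 6, -2, 2, 7, 11, 9, 8, 10]
end: lo=8, hi=8; nums = [-3, -1, -4, 3, 0, 6, -2, 2, 7, 11, 9, 8, 10]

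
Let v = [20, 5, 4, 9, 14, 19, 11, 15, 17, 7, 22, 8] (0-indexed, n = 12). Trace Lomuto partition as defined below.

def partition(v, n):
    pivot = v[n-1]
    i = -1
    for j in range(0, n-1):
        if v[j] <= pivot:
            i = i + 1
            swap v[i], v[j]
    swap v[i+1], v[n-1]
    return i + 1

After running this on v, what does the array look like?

[5, 4, 7, 8, 14, 19, 11, 15, 17, 20, 22, 9]

pivot=8, i=-1
j=0: 20>8, skip
j=1: 5≤8, i=0, swap(0,1) ⇒ [5, 20, 4, 9, 14, 19, 11, 15, 17, 7, 22, 8]
j=2: 4≤8, i=1, swap(1,2) ⇒ [5, 4, 20, 9, 14, 19, 11, 15, 17, 7, 22, 8]
j=3: 9>8, skip
j=4: 14>8, skip
j=5: 19>8, skip
j=6: 11>8, skip
j=7: 15>8, skip
j=8: 17>8, skip
j=9: 7≤8, i=2, swap(2,9) ⇒ [5, 4, 7, 9, 14, 19, 11, 15, 17, 20, 22, 8]
j=10: 22>8, skip
swap(3,11) ⇒ [5, 4, 7, 8, 14, 19, 11, 15, 17, 20, 22, 9]; return 3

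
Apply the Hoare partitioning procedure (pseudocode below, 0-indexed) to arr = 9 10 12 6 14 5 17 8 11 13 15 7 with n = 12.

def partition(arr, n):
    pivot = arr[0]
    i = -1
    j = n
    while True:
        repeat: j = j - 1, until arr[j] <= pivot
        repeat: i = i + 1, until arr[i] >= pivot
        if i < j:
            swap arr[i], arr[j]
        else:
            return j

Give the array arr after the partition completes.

pivot=9
j stops at 11 (7), i stops at 0 (9); swap ⇒ 7 10 12 6 14 5 17 8 11 13 15 9
j stops at 7 (8), i stops at 1 (10); swap ⇒ 7 8 12 6 14 5 17 10 11 13 15 9
j stops at 5 (5), i stops at 2 (12); swap ⇒ 7 8 5 6 14 12 17 10 11 13 15 9
j stops at 3, i stops at 4; i≥j ⇒ return 3. arr=7 8 5 6 14 12 17 10 11 13 15 9

7 8 5 6 14 12 17 10 11 13 15 9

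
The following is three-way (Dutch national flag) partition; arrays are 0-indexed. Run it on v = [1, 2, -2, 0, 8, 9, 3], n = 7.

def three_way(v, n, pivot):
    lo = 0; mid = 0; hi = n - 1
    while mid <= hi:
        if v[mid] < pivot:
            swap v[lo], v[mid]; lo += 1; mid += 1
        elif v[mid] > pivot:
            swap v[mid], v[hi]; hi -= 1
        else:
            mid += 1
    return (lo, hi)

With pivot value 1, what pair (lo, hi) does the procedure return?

lo=0 mid=0 hi=6
1=1: mid=1
2>1: swap(1,6), hi=5 ⇒ [1, 3, -2, 0, 8, 9, 2]
3>1: swap(1,5), hi=4 ⇒ [1, 9, -2, 0, 8, 3, 2]
9>1: swap(1,4), hi=3 ⇒ [1, 8, -2, 0, 9, 3, 2]
8>1: swap(1,3), hi=2 ⇒ [1, 0, -2, 8, 9, 3, 2]
0<1: swap(0,1), lo=1 mid=2 ⇒ [0, 1, -2, 8, 9, 3, 2]
-2<1: swap(1,2), lo=2 mid=3 ⇒ [0, -2, 1, 8, 9, 3, 2]
done. lo=2 hi=2; v=[0, -2, 1, 8, 9, 3, 2]

(2, 2)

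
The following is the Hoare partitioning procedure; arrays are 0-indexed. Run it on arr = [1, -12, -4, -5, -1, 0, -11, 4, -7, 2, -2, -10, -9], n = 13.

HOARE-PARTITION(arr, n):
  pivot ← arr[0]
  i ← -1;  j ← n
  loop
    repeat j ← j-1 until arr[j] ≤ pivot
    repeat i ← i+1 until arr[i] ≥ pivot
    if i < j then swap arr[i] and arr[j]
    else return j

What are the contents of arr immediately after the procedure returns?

pivot=1
j stops at 12 (-9), i stops at 0 (1); swap ⇒ [-9, -12, -4, -5, -1, 0, -11, 4, -7, 2, -2, -10, 1]
j stops at 11 (-10), i stops at 7 (4); swap ⇒ [-9, -12, -4, -5, -1, 0, -11, -10, -7, 2, -2, 4, 1]
j stops at 10 (-2), i stops at 9 (2); swap ⇒ [-9, -12, -4, -5, -1, 0, -11, -10, -7, -2, 2, 4, 1]
j stops at 9, i stops at 10; i≥j ⇒ return 9. arr=[-9, -12, -4, -5, -1, 0, -11, -10, -7, -2, 2, 4, 1]

[-9, -12, -4, -5, -1, 0, -11, -10, -7, -2, 2, 4, 1]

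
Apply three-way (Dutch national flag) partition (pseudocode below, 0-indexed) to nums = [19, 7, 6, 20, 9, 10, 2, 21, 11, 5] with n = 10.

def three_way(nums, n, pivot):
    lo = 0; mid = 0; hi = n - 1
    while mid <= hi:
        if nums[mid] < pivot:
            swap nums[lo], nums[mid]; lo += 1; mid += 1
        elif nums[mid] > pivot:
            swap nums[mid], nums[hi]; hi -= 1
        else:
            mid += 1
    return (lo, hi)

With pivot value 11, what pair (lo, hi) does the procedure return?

pivot = 11; lo=0, mid=0, hi=9
nums[mid]=19>11: swap nums[0],nums[9]; hi=8 → [5, 7, 6, 20, 9, 10, 2, 21, 11, 19]
nums[mid]=5<11: swap nums[0],nums[0]; lo=1,mid=1 → [5, 7, 6, 20, 9, 10, 2, 21, 11, 19]
nums[mid]=7<11: swap nums[1],nums[1]; lo=2,mid=2 → [5, 7, 6, 20, 9, 10, 2, 21, 11, 19]
nums[mid]=6<11: swap nums[2],nums[2]; lo=3,mid=3 → [5, 7, 6, 20, 9, 10, 2, 21, 11, 19]
nums[mid]=20>11: swap nums[3],nums[8]; hi=7 → [5, 7, 6, 11, 9, 10, 2, 21, 20, 19]
nums[mid]=11=11: mid=4
nums[mid]=9<11: swap nums[3],nums[4]; lo=4,mid=5 → [5, 7, 6, 9, 11, 10, 2, 21, 20, 19]
nums[mid]=10<11: swap nums[4],nums[5]; lo=5,mid=6 → [5, 7, 6, 9, 10, 11, 2, 21, 20, 19]
nums[mid]=2<11: swap nums[5],nums[6]; lo=6,mid=7 → [5, 7, 6, 9, 10, 2, 11, 21, 20, 19]
nums[mid]=21>11: swap nums[7],nums[7]; hi=6 → [5, 7, 6, 9, 10, 2, 11, 21, 20, 19]
end: lo=6, hi=6; nums = [5, 7, 6, 9, 10, 2, 11, 21, 20, 19]

(6, 6)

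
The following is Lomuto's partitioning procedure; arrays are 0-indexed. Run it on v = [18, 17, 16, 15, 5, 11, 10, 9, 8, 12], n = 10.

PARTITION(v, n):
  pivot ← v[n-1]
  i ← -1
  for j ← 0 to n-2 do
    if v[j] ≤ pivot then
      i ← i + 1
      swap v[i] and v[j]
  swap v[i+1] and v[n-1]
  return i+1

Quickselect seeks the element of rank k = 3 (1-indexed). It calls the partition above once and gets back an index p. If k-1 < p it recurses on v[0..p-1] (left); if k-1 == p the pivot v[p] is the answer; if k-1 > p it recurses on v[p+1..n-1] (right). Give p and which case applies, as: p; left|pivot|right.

pivot = v[9] = 12; i = -1
j=0: v[0]=18 > 12 → no swap
j=1: v[1]=17 > 12 → no swap
j=2: v[2]=16 > 12 → no swap
j=3: v[3]=15 > 12 → no swap
j=4: v[4]=5 ≤ 12 → i=0, swap v[0],v[4] → [5, 17, 16, 15, 18, 11, 10, 9, 8, 12]
j=5: v[5]=11 ≤ 12 → i=1, swap v[1],v[5] → [5, 11, 16, 15, 18, 17, 10, 9, 8, 12]
j=6: v[6]=10 ≤ 12 → i=2, swap v[2],v[6] → [5, 11, 10, 15, 18, 17, 16, 9, 8, 12]
j=7: v[7]=9 ≤ 12 → i=3, swap v[3],v[7] → [5, 11, 10, 9, 18, 17, 16, 15, 8, 12]
j=8: v[8]=8 ≤ 12 → i=4, swap v[4],v[8] → [5, 11, 10, 9, 8, 17, 16, 15, 18, 12]
final swap v[5],v[9] → [5, 11, 10, 9, 8, 12, 16, 15, 18, 17]; return 5
p = 5; k-1 = 2 < 5 ⇒ left

5; left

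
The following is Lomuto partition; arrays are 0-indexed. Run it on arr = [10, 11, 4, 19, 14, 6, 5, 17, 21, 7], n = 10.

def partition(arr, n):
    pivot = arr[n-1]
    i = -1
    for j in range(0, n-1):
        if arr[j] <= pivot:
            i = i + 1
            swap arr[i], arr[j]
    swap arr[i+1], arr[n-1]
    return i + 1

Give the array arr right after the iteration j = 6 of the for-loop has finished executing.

[4, 6, 5, 19, 14, 11, 10, 17, 21, 7]

pivot = arr[9] = 7; i = -1
j=0: arr[0]=10 > 7 → no swap
j=1: arr[1]=11 > 7 → no swap
j=2: arr[2]=4 ≤ 7 → i=0, swap arr[0],arr[2] → [4, 11, 10, 19, 14, 6, 5, 17, 21, 7]
j=3: arr[3]=19 > 7 → no swap
j=4: arr[4]=14 > 7 → no swap
j=5: arr[5]=6 ≤ 7 → i=1, swap arr[1],arr[5] → [4, 6, 10, 19, 14, 11, 5, 17, 21, 7]
j=6: arr[6]=5 ≤ 7 → i=2, swap arr[2],arr[6] → [4, 6, 5, 19, 14, 11, 10, 17, 21, 7]
(after j=6) arr = [4, 6, 5, 19, 14, 11, 10, 17, 21, 7]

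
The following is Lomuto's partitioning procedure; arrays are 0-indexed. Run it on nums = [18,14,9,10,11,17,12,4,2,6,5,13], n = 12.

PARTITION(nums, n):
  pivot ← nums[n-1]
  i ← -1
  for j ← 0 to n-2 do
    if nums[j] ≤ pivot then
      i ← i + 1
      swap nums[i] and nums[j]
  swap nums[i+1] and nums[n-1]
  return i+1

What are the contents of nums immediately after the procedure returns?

[9,10,11,12,4,2,6,5,13,14,18,17]

pivot = nums[11] = 13; i = -1
j=0: nums[0]=18 > 13 → no swap
j=1: nums[1]=14 > 13 → no swap
j=2: nums[2]=9 ≤ 13 → i=0, swap nums[0],nums[2] → [9,14,18,10,11,17,12,4,2,6,5,13]
j=3: nums[3]=10 ≤ 13 → i=1, swap nums[1],nums[3] → [9,10,18,14,11,17,12,4,2,6,5,13]
j=4: nums[4]=11 ≤ 13 → i=2, swap nums[2],nums[4] → [9,10,11,14,18,17,12,4,2,6,5,13]
j=5: nums[5]=17 > 13 → no swap
j=6: nums[6]=12 ≤ 13 → i=3, swap nums[3],nums[6] → [9,10,11,12,18,17,14,4,2,6,5,13]
j=7: nums[7]=4 ≤ 13 → i=4, swap nums[4],nums[7] → [9,10,11,12,4,17,14,18,2,6,5,13]
j=8: nums[8]=2 ≤ 13 → i=5, swap nums[5],nums[8] → [9,10,11,12,4,2,14,18,17,6,5,13]
j=9: nums[9]=6 ≤ 13 → i=6, swap nums[6],nums[9] → [9,10,11,12,4,2,6,18,17,14,5,13]
j=10: nums[10]=5 ≤ 13 → i=7, swap nums[7],nums[10] → [9,10,11,12,4,2,6,5,17,14,18,13]
final swap nums[8],nums[11] → [9,10,11,12,4,2,6,5,13,14,18,17]; return 8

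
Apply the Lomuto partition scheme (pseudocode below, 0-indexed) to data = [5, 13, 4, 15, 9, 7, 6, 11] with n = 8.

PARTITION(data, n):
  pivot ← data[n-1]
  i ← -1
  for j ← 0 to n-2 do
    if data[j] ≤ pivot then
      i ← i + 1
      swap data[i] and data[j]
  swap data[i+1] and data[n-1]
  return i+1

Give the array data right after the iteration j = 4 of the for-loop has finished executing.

[5, 4, 9, 15, 13, 7, 6, 11]

pivot=11, i=-1
j=0: 5≤11, i=0, swap(0,0) ⇒ [5, 13, 4, 15, 9, 7, 6, 11]
j=1: 13>11, skip
j=2: 4≤11, i=1, swap(1,2) ⇒ [5, 4, 13, 15, 9, 7, 6, 11]
j=3: 15>11, skip
j=4: 9≤11, i=2, swap(2,4) ⇒ [5, 4, 9, 15, 13, 7, 6, 11]
(after j=4) data = [5, 4, 9, 15, 13, 7, 6, 11]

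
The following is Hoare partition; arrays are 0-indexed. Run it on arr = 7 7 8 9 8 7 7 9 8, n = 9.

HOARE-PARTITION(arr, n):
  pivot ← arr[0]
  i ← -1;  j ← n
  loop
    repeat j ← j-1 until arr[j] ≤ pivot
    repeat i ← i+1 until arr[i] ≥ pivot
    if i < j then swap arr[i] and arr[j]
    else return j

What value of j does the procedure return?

1

pivot=7
j stops at 6 (7), i stops at 0 (7); swap ⇒ 7 7 8 9 8 7 7 9 8
j stops at 5 (7), i stops at 1 (7); swap ⇒ 7 7 8 9 8 7 7 9 8
j stops at 1, i stops at 2; i≥j ⇒ return 1. arr=7 7 8 9 8 7 7 9 8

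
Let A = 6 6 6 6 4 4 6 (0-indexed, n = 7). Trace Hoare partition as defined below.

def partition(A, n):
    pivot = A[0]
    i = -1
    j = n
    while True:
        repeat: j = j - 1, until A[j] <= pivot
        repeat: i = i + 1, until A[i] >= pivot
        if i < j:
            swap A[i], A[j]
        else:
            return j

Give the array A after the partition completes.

6 4 4 6 6 6 6

pivot=6
j stops at 6 (6), i stops at 0 (6); swap ⇒ 6 6 6 6 4 4 6
j stops at 5 (4), i stops at 1 (6); swap ⇒ 6 4 6 6 4 6 6
j stops at 4 (4), i stops at 2 (6); swap ⇒ 6 4 4 6 6 6 6
j stops at 3, i stops at 3; i≥j ⇒ return 3. A=6 4 4 6 6 6 6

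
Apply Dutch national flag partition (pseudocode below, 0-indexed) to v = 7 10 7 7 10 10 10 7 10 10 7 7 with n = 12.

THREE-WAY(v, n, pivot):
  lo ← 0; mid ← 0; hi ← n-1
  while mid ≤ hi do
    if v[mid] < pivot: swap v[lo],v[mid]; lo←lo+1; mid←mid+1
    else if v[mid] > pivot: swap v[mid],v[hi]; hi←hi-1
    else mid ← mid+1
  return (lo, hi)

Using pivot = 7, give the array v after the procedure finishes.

7 7 7 7 7 7 10 10 10 10 10 10

lo=0 mid=0 hi=11
7=7: mid=1
10>7: swap(1,11), hi=10 ⇒ 7 7 7 7 10 10 10 7 10 10 7 10
7=7: mid=2
7=7: mid=3
7=7: mid=4
10>7: swap(4,10), hi=9 ⇒ 7 7 7 7 7 10 10 7 10 10 10 10
7=7: mid=5
10>7: swap(5,9), hi=8 ⇒ 7 7 7 7 7 10 10 7 10 10 10 10
10>7: swap(5,8), hi=7 ⇒ 7 7 7 7 7 10 10 7 10 10 10 10
10>7: swap(5,7), hi=6 ⇒ 7 7 7 7 7 7 10 10 10 10 10 10
7=7: mid=6
10>7: swap(6,6), hi=5 ⇒ 7 7 7 7 7 7 10 10 10 10 10 10
done. lo=0 hi=5; v=7 7 7 7 7 7 10 10 10 10 10 10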